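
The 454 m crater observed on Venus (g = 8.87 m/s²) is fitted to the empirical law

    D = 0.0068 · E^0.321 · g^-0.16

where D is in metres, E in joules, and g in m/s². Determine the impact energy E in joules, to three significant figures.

Rearranging: E = [D / (0.0068 · g^-0.16)]^(1/0.321).
g^-0.16 = 8.87^-0.16 = 0.7052
D / (0.0068 × 0.7052) = 454 / (4.795 × 10^-3) = 9.468 × 10^4
E = (9.468 × 10^4)^3.1153 = 3.181 × 10^15 J

E ≈ 3.18 × 10^15 J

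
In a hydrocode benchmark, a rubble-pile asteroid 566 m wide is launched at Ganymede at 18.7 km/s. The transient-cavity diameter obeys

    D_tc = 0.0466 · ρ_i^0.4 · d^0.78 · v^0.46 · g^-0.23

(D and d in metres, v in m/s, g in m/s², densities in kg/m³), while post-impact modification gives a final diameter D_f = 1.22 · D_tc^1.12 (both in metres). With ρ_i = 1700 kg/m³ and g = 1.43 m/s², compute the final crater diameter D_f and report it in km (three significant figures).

D_f ≈ 40.5 km

v = 18700 m/s.
ρ_i^0.4 = 1700^0.4 = 19.60
d^0.78 = 566^0.78 = 140.3
v^0.46 = 18700^0.46 = 92.27
g^-0.23 = 1.43^-0.23 = 0.9210
D_tc = 0.0466 × 19.60 × 140.3 × 92.27 × 0.9210 = 10890 m
D_f = 1.22 × (10890)^1.12 = 40535 m
     = 40.54 km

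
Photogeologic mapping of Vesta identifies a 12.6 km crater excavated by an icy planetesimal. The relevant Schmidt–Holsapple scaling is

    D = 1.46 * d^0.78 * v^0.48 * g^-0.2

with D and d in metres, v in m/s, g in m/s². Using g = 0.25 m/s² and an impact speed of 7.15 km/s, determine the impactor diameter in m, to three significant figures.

Rearranging for d: d = [D / (1.46 · 7150^0.48 · 0.25^-0.2)]^(1/0.78).
D = 12600 m.
7150^0.48 = 70.81
0.25^-0.2 = 1.320
Denominator = 1.46 × 70.81 × 1.320 = 136.5
D / 136.5 = 12600 / 136.5 = 92.31
d = 92.31^(1/0.78) = 92.31^1.2821 = 330.9 m

d ≈ 331 m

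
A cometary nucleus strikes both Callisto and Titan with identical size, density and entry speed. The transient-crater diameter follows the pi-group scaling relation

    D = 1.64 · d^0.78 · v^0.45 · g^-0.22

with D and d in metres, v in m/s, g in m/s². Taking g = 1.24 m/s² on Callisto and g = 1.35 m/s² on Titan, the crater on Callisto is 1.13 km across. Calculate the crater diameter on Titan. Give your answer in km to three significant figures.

All impactor-dependent factors cancel in the ratio, leaving D_Titan/D_Callisto = (g_Titan/g_Callisto)^-0.22.
(1.35/1.24)^-0.22 = 1.089^-0.22 = 0.9814
D_Titan = 0.9814 × 1.13 km = 1.11 km

D ≈ 1.11 km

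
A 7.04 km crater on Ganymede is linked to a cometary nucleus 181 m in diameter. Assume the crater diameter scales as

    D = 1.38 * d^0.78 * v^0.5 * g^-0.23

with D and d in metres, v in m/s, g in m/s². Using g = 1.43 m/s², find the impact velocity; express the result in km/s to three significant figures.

v ≈ 9.22 km/s

Rearranging for v: v = [D / (1.38 · 181^0.78 · 1.43^-0.23)]^(1/0.5).
D = 7040 m.
181^0.78 = 57.68
1.43^-0.23 = 0.9210
Denominator = 1.38 × 57.68 × 0.9210 = 73.31
D / 73.31 = 7040 / 73.31 = 96.03
v = 96.03^(1/0.5) = 96.03^2 = 9222 m/s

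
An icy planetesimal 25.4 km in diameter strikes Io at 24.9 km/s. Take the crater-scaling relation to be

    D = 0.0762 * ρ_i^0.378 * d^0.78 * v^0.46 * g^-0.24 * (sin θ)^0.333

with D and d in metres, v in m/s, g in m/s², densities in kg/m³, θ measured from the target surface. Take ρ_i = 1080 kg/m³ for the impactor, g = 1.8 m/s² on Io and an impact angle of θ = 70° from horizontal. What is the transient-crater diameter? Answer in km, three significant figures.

D ≈ 261 km

In SI units: d = 25400 m, v = 24900 m/s.
ρ_i^0.378 = 1080^0.378 = 14.02
d^0.78 = 25400^0.78 = 2728
v^0.46 = 24900^0.46 = 105.3
g^-0.24 = 1.8^-0.24 = 0.8684
(sin 70°)^0.333 = 0.9397^0.333 = 0.9795
D = 0.0762 × 14.02 × 2728 × 105.3 × 0.8684 × 0.9795 = 2.610 × 10^5 m
   = 261.0 km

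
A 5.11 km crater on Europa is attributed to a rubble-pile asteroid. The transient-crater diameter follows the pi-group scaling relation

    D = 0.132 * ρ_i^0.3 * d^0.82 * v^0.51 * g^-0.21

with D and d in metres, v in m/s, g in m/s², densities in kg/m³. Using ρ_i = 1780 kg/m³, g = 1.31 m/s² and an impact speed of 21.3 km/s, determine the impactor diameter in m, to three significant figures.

d ≈ 55.4 m

Rearranging for d: d = [D / (0.132 · 1780^0.3 · 21300^0.51 · 1.31^-0.21)]^(1/0.82).
D = 5110 m.
1780^0.3 = 9.443
21300^0.51 = 161.2
1.31^-0.21 = 0.9449
Denominator = 0.132 × 9.443 × 161.2 × 0.9449 = 189.9
D / 189.9 = 5110 / 189.9 = 26.91
d = 26.91^(1/0.82) = 26.91^1.2195 = 55.43 m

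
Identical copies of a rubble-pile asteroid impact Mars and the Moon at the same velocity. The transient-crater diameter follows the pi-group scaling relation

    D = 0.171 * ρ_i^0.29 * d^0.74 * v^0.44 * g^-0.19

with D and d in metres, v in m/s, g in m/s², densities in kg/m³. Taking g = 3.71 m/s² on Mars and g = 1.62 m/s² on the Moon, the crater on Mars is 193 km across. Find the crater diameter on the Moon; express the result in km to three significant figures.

All impactor-dependent factors cancel in the ratio, leaving D_Moon/D_Mars = (g_Moon/g_Mars)^-0.19.
(1.62/3.71)^-0.19 = 0.4367^-0.19 = 1.170
D_Moon = 1.170 × 193 km = 226 km

D ≈ 226 km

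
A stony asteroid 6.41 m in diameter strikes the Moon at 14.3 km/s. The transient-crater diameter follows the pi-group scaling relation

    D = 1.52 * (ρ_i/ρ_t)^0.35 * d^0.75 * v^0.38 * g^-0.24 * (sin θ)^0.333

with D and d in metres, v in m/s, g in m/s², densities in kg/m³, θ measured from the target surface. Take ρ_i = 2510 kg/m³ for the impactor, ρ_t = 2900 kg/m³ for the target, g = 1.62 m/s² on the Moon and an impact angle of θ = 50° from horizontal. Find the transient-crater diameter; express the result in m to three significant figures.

In SI units: v = 14300 m/s.
(ρ_i/ρ_t)^0.35 = (2510/2900)^0.35 = 0.9507
d^0.75 = 6.41^0.75 = 4.029
v^0.38 = 14300^0.38 = 37.93
g^-0.24 = 1.62^-0.24 = 0.8907
(sin 50°)^0.333 = 0.7660^0.333 = 0.9151
D = 1.52 × 0.9507 × 4.029 × 37.93 × 0.8907 × 0.9151 = 180.0 m

D ≈ 180 m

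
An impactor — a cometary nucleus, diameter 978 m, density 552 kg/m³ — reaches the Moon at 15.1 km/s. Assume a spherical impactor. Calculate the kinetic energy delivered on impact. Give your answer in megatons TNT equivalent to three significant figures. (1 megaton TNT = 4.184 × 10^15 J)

E ≈ 7370 Mt TNT

v = 15100 m/s.
Mass m = (π/6) ρ d³ = (π/6) × 552 × (978)³ = 2.704 × 10^11 kg
E = ½ m v² = 0.5 × 2.704 × 10^11 × (15100)² = 3.083 × 10^19 J
   = 3.083 × 10^19 / 4.184×10^15 = 7369 Mt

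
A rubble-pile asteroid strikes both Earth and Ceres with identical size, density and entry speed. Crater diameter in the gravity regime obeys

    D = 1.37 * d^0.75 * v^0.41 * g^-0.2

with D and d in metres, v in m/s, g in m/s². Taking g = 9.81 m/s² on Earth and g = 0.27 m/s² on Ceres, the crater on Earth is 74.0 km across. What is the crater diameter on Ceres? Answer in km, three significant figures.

D ≈ 152 km

All impactor-dependent factors cancel in the ratio, leaving D_Ceres/D_Earth = (g_Ceres/g_Earth)^-0.2.
(0.27/9.81)^-0.2 = 0.02752^-0.2 = 2.051
D_Ceres = 2.051 × 74.0 km = 152 km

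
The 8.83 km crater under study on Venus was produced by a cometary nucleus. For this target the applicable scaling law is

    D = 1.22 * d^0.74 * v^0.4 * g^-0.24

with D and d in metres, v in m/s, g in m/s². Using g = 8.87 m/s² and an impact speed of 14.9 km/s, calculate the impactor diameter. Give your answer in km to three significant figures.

d ≈ 1.85 km

Rearranging for d: d = [D / (1.22 · 14900^0.4 · 8.87^-0.24)]^(1/0.74).
D = 8830 m.
14900^0.4 = 46.70
8.87^-0.24 = 0.5922
Denominator = 1.22 × 46.70 × 0.5922 = 33.74
D / 33.74 = 8830 / 33.74 = 261.7
d = 261.7^(1/0.74) = 261.7^1.3514 = 1851 m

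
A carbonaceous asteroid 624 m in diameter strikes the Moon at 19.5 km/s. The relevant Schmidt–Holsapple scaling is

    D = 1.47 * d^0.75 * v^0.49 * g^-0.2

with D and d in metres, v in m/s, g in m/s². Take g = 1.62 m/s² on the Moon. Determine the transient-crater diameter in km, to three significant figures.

D ≈ 21.1 km

In SI units: v = 19500 m/s.
d^0.75 = 624^0.75 = 124.8
v^0.49 = 19500^0.49 = 126.5
g^-0.2 = 1.62^-0.2 = 0.9080
D = 1.47 × 124.8 × 126.5 × 0.9080 = 21072 m
   = 21.07 km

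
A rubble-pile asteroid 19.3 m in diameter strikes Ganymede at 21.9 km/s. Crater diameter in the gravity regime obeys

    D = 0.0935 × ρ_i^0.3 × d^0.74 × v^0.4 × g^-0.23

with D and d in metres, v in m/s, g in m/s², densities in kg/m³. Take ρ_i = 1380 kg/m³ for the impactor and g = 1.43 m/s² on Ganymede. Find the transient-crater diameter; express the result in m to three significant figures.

D ≈ 367 m

In SI units: v = 21900 m/s.
ρ_i^0.3 = 1380^0.3 = 8.749
d^0.74 = 19.3^0.74 = 8.939
v^0.4 = 21900^0.4 = 54.47
g^-0.23 = 1.43^-0.23 = 0.9210
D = 0.0935 × 8.749 × 8.939 × 54.47 × 0.9210 = 366.8 m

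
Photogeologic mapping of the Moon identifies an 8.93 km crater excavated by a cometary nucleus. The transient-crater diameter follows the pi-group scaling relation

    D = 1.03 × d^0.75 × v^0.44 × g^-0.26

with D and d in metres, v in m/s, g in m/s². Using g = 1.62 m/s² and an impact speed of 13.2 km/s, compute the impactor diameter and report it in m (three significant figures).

d ≈ 805 m

Rearranging for d: d = [D / (1.03 · 13200^0.44 · 1.62^-0.26)]^(1/0.75).
D = 8930 m.
13200^0.44 = 65.02
1.62^-0.26 = 0.8821
Denominator = 1.03 × 65.02 × 0.8821 = 59.07
D / 59.07 = 8930 / 59.07 = 151.2
d = 151.2^(1/0.75) = 151.2^1.3333 = 805.4 m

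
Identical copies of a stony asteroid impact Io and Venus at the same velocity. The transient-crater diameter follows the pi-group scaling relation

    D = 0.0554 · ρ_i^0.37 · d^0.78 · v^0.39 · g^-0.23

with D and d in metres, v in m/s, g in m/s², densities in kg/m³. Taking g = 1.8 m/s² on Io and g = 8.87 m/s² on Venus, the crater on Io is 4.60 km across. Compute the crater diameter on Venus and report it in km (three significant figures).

D ≈ 3.19 km

All impactor-dependent factors cancel in the ratio, leaving D_Venus/D_Io = (g_Venus/g_Io)^-0.23.
(8.87/1.8)^-0.23 = 4.928^-0.23 = 0.6929
D_Venus = 0.6929 × 4.60 km = 3.19 km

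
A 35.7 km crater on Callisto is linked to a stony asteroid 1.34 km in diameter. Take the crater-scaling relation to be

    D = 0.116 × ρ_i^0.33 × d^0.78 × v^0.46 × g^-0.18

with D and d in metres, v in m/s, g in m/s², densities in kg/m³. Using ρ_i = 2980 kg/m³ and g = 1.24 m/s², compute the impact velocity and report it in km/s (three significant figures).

Rearranging for v: v = [D / (0.116 · 2980^0.33 · 1340^0.78 · 1.24^-0.18)]^(1/0.46).
D = 35700 m.
2980^0.33 = 14.01
1340^0.78 = 274.9
1.24^-0.18 = 0.9620
Denominator = 0.116 × 14.01 × 274.9 × 0.9620 = 429.8
D / 429.8 = 35700 / 429.8 = 83.06
v = 83.06^(1/0.46) = 83.06^2.1739 = 14879 m/s

v ≈ 14.9 km/s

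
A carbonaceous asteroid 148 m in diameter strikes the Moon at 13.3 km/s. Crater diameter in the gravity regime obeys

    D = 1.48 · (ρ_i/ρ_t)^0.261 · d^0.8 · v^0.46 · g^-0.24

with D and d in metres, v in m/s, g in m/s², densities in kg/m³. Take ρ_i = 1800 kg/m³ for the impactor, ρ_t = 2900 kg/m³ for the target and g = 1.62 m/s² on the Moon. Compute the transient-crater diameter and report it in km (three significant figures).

D ≈ 5.00 km

In SI units: v = 13300 m/s.
(ρ_i/ρ_t)^0.261 = (1800/2900)^0.261 = 0.8830
d^0.8 = 148^0.8 = 54.48
v^0.46 = 13300^0.46 = 78.88
g^-0.24 = 1.62^-0.24 = 0.8907
D = 1.48 × 0.8830 × 54.48 × 78.88 × 0.8907 = 5002 m
   = 5.002 km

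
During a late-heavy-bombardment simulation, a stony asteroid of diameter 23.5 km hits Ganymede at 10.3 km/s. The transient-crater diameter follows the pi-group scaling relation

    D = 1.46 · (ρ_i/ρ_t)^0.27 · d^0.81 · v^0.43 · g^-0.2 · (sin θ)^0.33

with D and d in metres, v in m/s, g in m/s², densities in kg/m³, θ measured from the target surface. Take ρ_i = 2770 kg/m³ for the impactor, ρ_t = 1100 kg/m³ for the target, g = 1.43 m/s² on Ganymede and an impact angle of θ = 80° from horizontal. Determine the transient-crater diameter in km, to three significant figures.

In SI units: d = 23500 m, v = 10300 m/s.
(ρ_i/ρ_t)^0.27 = (2770/1100)^0.27 = 1.283
d^0.81 = 23500^0.81 = 3472
v^0.43 = 10300^0.43 = 53.15
g^-0.2 = 1.43^-0.2 = 0.9310
(sin 80°)^0.33 = 0.9848^0.33 = 0.9950
D = 1.46 × 1.283 × 3472 × 53.15 × 0.9310 × 0.9950 = 3.202 × 10^5 m
   = 320.2 km

D ≈ 320 km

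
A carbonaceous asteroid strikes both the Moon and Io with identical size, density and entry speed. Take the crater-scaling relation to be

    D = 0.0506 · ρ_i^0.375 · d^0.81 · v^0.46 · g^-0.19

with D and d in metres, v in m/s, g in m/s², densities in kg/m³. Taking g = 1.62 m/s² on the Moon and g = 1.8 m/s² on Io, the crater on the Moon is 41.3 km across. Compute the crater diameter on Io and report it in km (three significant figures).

All impactor-dependent factors cancel in the ratio, leaving D_Io/D_Moon = (g_Io/g_Moon)^-0.19.
(1.8/1.62)^-0.19 = 1.111^-0.19 = 0.9802
D_Io = 0.9802 × 41.3 km = 40.5 km

D ≈ 40.5 km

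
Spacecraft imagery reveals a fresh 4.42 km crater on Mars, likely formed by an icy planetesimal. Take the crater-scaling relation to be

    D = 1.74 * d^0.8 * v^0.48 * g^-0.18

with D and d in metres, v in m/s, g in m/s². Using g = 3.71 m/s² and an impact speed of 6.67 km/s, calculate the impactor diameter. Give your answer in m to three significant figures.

d ≈ 123 m

Rearranging for d: d = [D / (1.74 · 6670^0.48 · 3.71^-0.18)]^(1/0.8).
D = 4420 m.
6670^0.48 = 68.48
3.71^-0.18 = 0.7898
Denominator = 1.74 × 68.48 × 0.7898 = 94.11
D / 94.11 = 4420 / 94.11 = 46.97
d = 46.97^(1/0.8) = 46.97^1.25 = 123.0 m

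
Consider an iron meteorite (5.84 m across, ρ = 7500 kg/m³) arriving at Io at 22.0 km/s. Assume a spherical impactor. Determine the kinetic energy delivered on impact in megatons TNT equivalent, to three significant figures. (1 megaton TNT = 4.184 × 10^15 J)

v = 22000 m/s.
Mass m = (π/6) ρ d³ = (π/6) × 7500 × (5.84)³ = 7.822 × 10^5 kg
E = ½ m v² = 0.5 × 7.822 × 10^5 × (22000)² = 1.893 × 10^14 J
   = 1.893 × 10^14 / 4.184×10^15 = 0.04524 Mt

E ≈ 0.0452 Mt TNT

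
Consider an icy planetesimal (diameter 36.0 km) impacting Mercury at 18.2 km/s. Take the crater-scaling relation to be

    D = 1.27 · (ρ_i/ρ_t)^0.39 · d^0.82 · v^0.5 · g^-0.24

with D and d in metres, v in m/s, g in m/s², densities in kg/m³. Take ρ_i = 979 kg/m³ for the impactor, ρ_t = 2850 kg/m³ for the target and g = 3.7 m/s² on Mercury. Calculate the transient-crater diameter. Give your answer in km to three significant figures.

D ≈ 449 km

In SI units: d = 36000 m, v = 18200 m/s.
(ρ_i/ρ_t)^0.39 = (979/2850)^0.39 = 0.6592
d^0.82 = 36000^0.82 = 5447
v^0.5 = 18200^0.5 = 134.9
g^-0.24 = 3.7^-0.24 = 0.7305
D = 1.27 × 0.6592 × 5447 × 134.9 × 0.7305 = 4.494 × 10^5 m
   = 449.4 km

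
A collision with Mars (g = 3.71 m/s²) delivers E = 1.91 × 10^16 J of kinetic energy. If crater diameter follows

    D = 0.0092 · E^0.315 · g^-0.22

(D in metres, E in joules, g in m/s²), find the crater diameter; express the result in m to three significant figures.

D ≈ 927 m

E^0.315 = (1.91 × 10^16)^0.315 = 1.344 × 10^5
g^-0.22 = 3.71^-0.22 = 0.7494
D = 0.0092 × 1.344 × 10^5 × 0.7494 = 926.6 m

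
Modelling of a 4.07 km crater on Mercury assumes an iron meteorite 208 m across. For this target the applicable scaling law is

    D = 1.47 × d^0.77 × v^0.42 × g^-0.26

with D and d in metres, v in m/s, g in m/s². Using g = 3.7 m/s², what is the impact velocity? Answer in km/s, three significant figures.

Rearranging for v: v = [D / (1.47 · 208^0.77 · 3.7^-0.26)]^(1/0.42).
D = 4070 m.
208^0.77 = 60.94
3.7^-0.26 = 0.7117
Denominator = 1.47 × 60.94 × 0.7117 = 63.76
D / 63.76 = 4070 / 63.76 = 63.83
v = 63.83^(1/0.42) = 63.83^2.381 = 19850 m/s

v ≈ 19.9 km/s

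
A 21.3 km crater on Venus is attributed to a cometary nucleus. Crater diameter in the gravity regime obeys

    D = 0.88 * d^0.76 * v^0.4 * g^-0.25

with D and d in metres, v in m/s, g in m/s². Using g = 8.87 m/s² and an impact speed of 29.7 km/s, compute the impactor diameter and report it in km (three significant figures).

d ≈ 5.32 km

Rearranging for d: d = [D / (0.88 · 29700^0.4 · 8.87^-0.25)]^(1/0.76).
D = 21300 m.
29700^0.4 = 61.53
8.87^-0.25 = 0.5795
Denominator = 0.88 × 61.53 × 0.5795 = 31.38
D / 31.38 = 21300 / 31.38 = 678.8
d = 678.8^(1/0.76) = 678.8^1.3158 = 5321 m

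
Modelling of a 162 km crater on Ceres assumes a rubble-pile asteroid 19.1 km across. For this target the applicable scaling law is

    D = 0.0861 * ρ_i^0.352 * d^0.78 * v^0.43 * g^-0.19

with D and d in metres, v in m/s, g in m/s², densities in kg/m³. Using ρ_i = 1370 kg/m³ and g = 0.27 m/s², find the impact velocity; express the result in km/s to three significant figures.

v ≈ 10.2 km/s

Rearranging for v: v = [D / (0.0861 · 1370^0.352 · 19100^0.78 · 0.27^-0.19)]^(1/0.43).
D = 162000 m.
1370^0.352 = 12.71
19100^0.78 = 2184
0.27^-0.19 = 1.282
Denominator = 0.0861 × 12.71 × 2184 × 1.282 = 3064
D / 3064 = 162000 / 3064 = 52.87
v = 52.87^(1/0.43) = 52.87^2.3256 = 10174 m/s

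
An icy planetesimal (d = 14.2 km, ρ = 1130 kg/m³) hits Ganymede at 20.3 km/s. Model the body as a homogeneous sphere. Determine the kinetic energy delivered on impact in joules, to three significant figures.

E ≈ 3.49 × 10^23 J

d = 14200 m; v = 20300 m/s.
Mass m = (π/6) ρ d³ = (π/6) × 1130 × (14200)³ = 1.694 × 10^15 kg
E = ½ m v² = 0.5 × 1.694 × 10^15 × (20300)² = 3.490 × 10^23 J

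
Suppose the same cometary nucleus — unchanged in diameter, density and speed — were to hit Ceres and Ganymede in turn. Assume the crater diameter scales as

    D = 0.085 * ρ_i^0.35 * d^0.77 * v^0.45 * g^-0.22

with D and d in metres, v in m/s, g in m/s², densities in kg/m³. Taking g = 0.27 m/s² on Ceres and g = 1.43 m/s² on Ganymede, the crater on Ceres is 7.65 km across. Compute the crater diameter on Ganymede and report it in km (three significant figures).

All impactor-dependent factors cancel in the ratio, leaving D_Ganymede/D_Ceres = (g_Ganymede/g_Ceres)^-0.22.
(1.43/0.27)^-0.22 = 5.296^-0.22 = 0.6930
D_Ganymede = 0.6930 × 7.65 km = 5.30 km

D ≈ 5.30 km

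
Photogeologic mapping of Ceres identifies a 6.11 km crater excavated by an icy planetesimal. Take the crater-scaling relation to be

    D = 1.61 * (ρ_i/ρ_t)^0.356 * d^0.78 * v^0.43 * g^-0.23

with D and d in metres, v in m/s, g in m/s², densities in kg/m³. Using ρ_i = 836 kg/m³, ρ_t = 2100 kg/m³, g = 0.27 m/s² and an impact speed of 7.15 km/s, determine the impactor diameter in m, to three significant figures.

d ≈ 301 m

Rearranging for d: d = [D / (1.61 · (836/2100)^0.356 · 7150^0.43 · 0.27^-0.23)]^(1/0.78).
D = 6110 m.
(836/2100)^0.356 = 0.7204
7150^0.43 = 45.43
0.27^-0.23 = 1.351
Denominator = 1.61 × 0.7204 × 45.43 × 1.351 = 71.19
D / 71.19 = 6110 / 71.19 = 85.83
d = 85.83^(1/0.78) = 85.83^1.2821 = 301.4 m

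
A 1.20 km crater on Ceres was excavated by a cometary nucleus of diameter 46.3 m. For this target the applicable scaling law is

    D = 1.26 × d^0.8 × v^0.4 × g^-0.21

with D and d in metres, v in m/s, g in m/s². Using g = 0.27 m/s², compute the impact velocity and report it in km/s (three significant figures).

Rearranging for v: v = [D / (1.26 · 46.3^0.8 · 0.27^-0.21)]^(1/0.4).
D = 1200 m.
46.3^0.8 = 21.50
0.27^-0.21 = 1.316
Denominator = 1.26 × 21.50 × 1.316 = 35.65
D / 35.65 = 1200 / 35.65 = 33.66
v = 33.66^(1/0.4) = 33.66^2.5 = 6573 m/s

v ≈ 6.57 km/s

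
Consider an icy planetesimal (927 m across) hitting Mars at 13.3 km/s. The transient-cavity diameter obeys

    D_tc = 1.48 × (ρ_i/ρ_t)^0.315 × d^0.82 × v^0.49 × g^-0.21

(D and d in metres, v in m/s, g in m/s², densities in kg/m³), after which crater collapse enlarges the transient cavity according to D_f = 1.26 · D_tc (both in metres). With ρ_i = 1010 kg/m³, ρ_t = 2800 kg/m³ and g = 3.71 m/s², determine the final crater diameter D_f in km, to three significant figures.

D_f ≈ 29.2 km

v = 13300 m/s.
(ρ_i/ρ_t)^0.315 = (1010/2800)^0.315 = 0.7253
d^0.82 = 927^0.82 = 271.0
v^0.49 = 13300^0.49 = 104.9
g^-0.21 = 3.71^-0.21 = 0.7593
D_tc = 1.48 × 0.7253 × 271.0 × 104.9 × 0.7593 = 23170 m
D_f = 1.26 × 23170 = 29194 m
     = 29.19 km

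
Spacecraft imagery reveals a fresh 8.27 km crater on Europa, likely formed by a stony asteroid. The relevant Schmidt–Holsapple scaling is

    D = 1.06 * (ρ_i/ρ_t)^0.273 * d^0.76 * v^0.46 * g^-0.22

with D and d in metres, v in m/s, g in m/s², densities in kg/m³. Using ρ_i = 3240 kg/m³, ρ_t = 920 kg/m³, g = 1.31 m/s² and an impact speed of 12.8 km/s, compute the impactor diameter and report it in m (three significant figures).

Rearranging for d: d = [D / (1.06 · (3240/920)^0.273 · 12800^0.46 · 1.31^-0.22)]^(1/0.76).
D = 8270 m.
(3240/920)^0.273 = 1.410
12800^0.46 = 77.50
1.31^-0.22 = 0.9423
Denominator = 1.06 × 1.410 × 77.50 × 0.9423 = 109.1
D / 109.1 = 8270 / 109.1 = 75.80
d = 75.80^(1/0.76) = 75.80^1.3158 = 297.4 m

d ≈ 297 m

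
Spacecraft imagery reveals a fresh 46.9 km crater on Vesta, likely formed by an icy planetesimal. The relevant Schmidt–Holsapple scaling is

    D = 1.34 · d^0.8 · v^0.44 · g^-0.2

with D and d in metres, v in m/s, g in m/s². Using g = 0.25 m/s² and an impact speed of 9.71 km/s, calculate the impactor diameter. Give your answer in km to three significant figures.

d ≈ 2.17 km

Rearranging for d: d = [D / (1.34 · 9710^0.44 · 0.25^-0.2)]^(1/0.8).
D = 46900 m.
9710^0.44 = 56.80
0.25^-0.2 = 1.320
Denominator = 1.34 × 56.80 × 1.320 = 100.5
D / 100.5 = 46900 / 100.5 = 466.7
d = 466.7^(1/0.8) = 466.7^1.25 = 2169 m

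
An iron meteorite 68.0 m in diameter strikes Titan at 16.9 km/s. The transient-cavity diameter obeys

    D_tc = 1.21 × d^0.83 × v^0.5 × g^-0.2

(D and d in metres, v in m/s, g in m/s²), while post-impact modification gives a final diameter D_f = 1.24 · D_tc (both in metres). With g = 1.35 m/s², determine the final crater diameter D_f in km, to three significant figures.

D_f ≈ 6.10 km

v = 16900 m/s.
d^0.83 = 68^0.83 = 33.19
v^0.5 = 16900^0.5 = 130.0
g^-0.2 = 1.35^-0.2 = 0.9417
D_tc = 1.21 × 33.19 × 130.0 × 0.9417 = 4916 m
D_f = 1.24 × 4916 = 6096 m
     = 6.096 km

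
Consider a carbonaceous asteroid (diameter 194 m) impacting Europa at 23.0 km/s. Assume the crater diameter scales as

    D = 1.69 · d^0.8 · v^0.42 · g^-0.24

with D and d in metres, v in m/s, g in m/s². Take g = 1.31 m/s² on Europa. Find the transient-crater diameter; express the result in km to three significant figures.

D ≈ 7.28 km

In SI units: v = 23000 m/s.
d^0.8 = 194^0.8 = 67.65
v^0.42 = 23000^0.42 = 67.91
g^-0.24 = 1.31^-0.24 = 0.9372
D = 1.69 × 67.65 × 67.91 × 0.9372 = 7276 m
   = 7.276 km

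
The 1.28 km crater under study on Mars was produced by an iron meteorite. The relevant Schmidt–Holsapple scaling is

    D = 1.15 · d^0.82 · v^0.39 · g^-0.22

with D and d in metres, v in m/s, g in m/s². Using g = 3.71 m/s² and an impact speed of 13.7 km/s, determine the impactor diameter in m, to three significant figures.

Rearranging for d: d = [D / (1.15 · 13700^0.39 · 3.71^-0.22)]^(1/0.82).
D = 1280 m.
13700^0.39 = 41.05
3.71^-0.22 = 0.7494
Denominator = 1.15 × 41.05 × 0.7494 = 35.38
D / 35.38 = 1280 / 35.38 = 36.18
d = 36.18^(1/0.82) = 36.18^1.2195 = 79.53 m

d ≈ 79.5 m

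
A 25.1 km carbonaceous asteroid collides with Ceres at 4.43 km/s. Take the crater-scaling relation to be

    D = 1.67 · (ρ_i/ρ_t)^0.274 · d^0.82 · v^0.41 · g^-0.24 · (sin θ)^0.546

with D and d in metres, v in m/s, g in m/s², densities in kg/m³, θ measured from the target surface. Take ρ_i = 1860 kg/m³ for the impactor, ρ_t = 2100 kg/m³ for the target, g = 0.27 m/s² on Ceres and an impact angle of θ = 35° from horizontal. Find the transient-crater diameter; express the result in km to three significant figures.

D ≈ 207 km

In SI units: d = 25100 m, v = 4430 m/s.
(ρ_i/ρ_t)^0.274 = (1860/2100)^0.274 = 0.9673
d^0.82 = 25100^0.82 = 4053
v^0.41 = 4430^0.41 = 31.26
g^-0.24 = 0.27^-0.24 = 1.369
(sin 35°)^0.546 = 0.5736^0.546 = 0.7382
D = 1.67 × 0.9673 × 4053 × 31.26 × 1.369 × 0.7382 = 2.068 × 10^5 m
   = 206.8 km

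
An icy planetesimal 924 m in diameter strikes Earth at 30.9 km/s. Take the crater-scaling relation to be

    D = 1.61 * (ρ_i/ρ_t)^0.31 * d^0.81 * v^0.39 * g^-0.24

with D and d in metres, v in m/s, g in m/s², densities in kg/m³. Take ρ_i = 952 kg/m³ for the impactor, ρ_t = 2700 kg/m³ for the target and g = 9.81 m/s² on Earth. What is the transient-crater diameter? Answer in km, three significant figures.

D ≈ 9.59 km

In SI units: v = 30900 m/s.
(ρ_i/ρ_t)^0.31 = (952/2700)^0.31 = 0.7239
d^0.81 = 924^0.81 = 252.5
v^0.39 = 30900^0.39 = 56.37
g^-0.24 = 9.81^-0.24 = 0.5781
D = 1.61 × 0.7239 × 252.5 × 56.37 × 0.5781 = 9590 m
   = 9.590 km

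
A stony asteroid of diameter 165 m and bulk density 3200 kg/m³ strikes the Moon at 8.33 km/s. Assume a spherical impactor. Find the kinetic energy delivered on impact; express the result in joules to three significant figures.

v = 8330 m/s.
Mass m = (π/6) ρ d³ = (π/6) × 3200 × (165)³ = 7.527 × 10^9 kg
E = ½ m v² = 0.5 × 7.527 × 10^9 × (8330)² = 2.611 × 10^17 J

E ≈ 2.61 × 10^17 J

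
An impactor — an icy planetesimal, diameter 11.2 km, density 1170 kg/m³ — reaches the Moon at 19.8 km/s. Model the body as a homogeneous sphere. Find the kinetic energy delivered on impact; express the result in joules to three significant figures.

d = 11200 m; v = 19800 m/s.
Mass m = (π/6) ρ d³ = (π/6) × 1170 × (11200)³ = 8.607 × 10^14 kg
E = ½ m v² = 0.5 × 8.607 × 10^14 × (19800)² = 1.687 × 10^23 J

E ≈ 1.69 × 10^23 J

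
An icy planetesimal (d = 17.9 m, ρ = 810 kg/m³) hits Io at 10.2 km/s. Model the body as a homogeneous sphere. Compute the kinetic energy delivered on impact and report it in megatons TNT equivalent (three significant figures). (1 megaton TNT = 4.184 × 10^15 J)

E ≈ 0.0302 Mt TNT

v = 10200 m/s.
Mass m = (π/6) ρ d³ = (π/6) × 810 × (17.9)³ = 2.432 × 10^6 kg
E = ½ m v² = 0.5 × 2.432 × 10^6 × (10200)² = 1.265 × 10^14 J
   = 1.265 × 10^14 / 4.184×10^15 = 0.03023 Mt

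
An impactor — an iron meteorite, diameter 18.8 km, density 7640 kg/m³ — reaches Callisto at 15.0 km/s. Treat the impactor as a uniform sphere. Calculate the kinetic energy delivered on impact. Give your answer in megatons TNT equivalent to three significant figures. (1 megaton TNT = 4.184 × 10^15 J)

d = 18800 m; v = 15000 m/s.
Mass m = (π/6) ρ d³ = (π/6) × 7640 × (18800)³ = 2.658 × 10^16 kg
E = ½ m v² = 0.5 × 2.658 × 10^16 × (15000)² = 2.990 × 10^24 J
   = 2.990 × 10^24 / 4.184×10^15 = 7.146 × 10^8 Mt

E ≈ 7.15 × 10^8 Mt TNT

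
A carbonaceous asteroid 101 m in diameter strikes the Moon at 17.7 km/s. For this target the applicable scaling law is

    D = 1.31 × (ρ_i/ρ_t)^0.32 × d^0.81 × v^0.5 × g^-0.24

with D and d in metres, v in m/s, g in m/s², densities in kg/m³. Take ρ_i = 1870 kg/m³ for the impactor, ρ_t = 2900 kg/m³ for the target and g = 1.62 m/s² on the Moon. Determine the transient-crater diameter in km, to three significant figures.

In SI units: v = 17700 m/s.
(ρ_i/ρ_t)^0.32 = (1870/2900)^0.32 = 0.8690
d^0.81 = 101^0.81 = 42.02
v^0.5 = 17700^0.5 = 133.0
g^-0.24 = 1.62^-0.24 = 0.8907
D = 1.31 × 0.8690 × 42.02 × 133.0 × 0.8907 = 5667 m
   = 5.667 km

D ≈ 5.67 km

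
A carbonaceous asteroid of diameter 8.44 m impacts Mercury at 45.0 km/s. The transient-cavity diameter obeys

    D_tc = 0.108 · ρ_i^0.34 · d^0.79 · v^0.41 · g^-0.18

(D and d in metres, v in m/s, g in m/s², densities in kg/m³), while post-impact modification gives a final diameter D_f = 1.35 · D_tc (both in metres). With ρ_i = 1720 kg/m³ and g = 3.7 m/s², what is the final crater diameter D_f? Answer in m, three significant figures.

D_f ≈ 633 m

v = 45000 m/s.
ρ_i^0.34 = 1720^0.34 = 12.59
d^0.79 = 8.44^0.79 = 5.393
v^0.41 = 45000^0.41 = 80.88
g^-0.18 = 3.7^-0.18 = 0.7902
D_tc = 0.108 × 12.59 × 5.393 × 80.88 × 0.7902 = 468.7 m
D_f = 1.35 × 468.7 = 632.7 m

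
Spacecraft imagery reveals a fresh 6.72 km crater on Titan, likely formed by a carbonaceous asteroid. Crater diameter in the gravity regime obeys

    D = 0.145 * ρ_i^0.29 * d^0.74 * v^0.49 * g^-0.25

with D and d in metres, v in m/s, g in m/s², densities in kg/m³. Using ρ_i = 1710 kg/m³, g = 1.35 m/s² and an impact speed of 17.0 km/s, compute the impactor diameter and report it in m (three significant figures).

d ≈ 191 m

Rearranging for d: d = [D / (0.145 · 1710^0.29 · 17000^0.49 · 1.35^-0.25)]^(1/0.74).
D = 6720 m.
1710^0.29 = 8.661
17000^0.49 = 118.3
1.35^-0.25 = 0.9277
Denominator = 0.145 × 8.661 × 118.3 × 0.9277 = 137.8
D / 137.8 = 6720 / 137.8 = 48.77
d = 48.77^(1/0.74) = 48.77^1.3514 = 191.1 m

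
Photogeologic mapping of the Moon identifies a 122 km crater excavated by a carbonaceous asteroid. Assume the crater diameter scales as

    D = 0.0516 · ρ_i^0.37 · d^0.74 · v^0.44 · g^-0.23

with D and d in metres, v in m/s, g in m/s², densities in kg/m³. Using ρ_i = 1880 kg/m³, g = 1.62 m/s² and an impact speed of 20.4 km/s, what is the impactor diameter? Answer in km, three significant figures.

Rearranging for d: d = [D / (0.0516 · 1880^0.37 · 20400^0.44 · 1.62^-0.23)]^(1/0.74).
D = 122000 m.
1880^0.37 = 16.27
20400^0.44 = 78.75
1.62^-0.23 = 0.8950
Denominator = 0.0516 × 16.27 × 78.75 × 0.8950 = 59.17
D / 59.17 = 122000 / 59.17 = 2062
d = 2062^(1/0.74) = 2062^1.3514 = 30125 m

d ≈ 30.1 km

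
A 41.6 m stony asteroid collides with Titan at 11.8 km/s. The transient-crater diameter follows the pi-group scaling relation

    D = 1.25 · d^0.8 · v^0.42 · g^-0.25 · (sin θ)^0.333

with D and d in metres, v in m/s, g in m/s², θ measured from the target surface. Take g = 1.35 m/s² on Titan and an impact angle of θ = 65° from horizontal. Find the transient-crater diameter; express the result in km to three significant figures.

D ≈ 1.14 km

In SI units: v = 11800 m/s.
d^0.8 = 41.6^0.8 = 19.74
v^0.42 = 11800^0.42 = 51.31
g^-0.25 = 1.35^-0.25 = 0.9277
(sin 65°)^0.333 = 0.9063^0.333 = 0.9678
D = 1.25 × 19.74 × 51.31 × 0.9277 × 0.9678 = 1137 m
   = 1.137 km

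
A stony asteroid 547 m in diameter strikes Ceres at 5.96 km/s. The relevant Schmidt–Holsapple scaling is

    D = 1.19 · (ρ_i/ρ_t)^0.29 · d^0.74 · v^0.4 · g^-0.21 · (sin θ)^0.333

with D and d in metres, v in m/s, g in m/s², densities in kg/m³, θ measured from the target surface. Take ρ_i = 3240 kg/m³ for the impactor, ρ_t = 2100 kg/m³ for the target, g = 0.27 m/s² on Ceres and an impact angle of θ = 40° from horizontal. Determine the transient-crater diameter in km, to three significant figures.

D ≈ 5.27 km

In SI units: v = 5960 m/s.
(ρ_i/ρ_t)^0.29 = (3240/2100)^0.29 = 1.134
d^0.74 = 547^0.74 = 106.2
v^0.4 = 5960^0.4 = 32.37
g^-0.21 = 0.27^-0.21 = 1.316
(sin 40°)^0.333 = 0.6428^0.333 = 0.8632
D = 1.19 × 1.134 × 106.2 × 32.37 × 1.316 × 0.8632 = 5270 m
   = 5.270 km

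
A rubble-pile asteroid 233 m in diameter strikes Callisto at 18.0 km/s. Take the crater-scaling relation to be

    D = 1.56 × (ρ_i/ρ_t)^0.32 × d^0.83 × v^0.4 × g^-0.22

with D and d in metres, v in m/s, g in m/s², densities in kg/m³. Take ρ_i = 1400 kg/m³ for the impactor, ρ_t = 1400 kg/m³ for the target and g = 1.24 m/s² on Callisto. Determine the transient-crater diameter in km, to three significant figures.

D ≈ 6.91 km

In SI units: v = 18000 m/s.
(ρ_i/ρ_t)^0.32 = (1400/1400)^0.32 = 1.000
d^0.83 = 233^0.83 = 92.24
v^0.4 = 18000^0.4 = 50.36
g^-0.22 = 1.24^-0.22 = 0.9538
D = 1.56 × 1.000 × 92.24 × 50.36 × 0.9538 = 6912 m
   = 6.912 km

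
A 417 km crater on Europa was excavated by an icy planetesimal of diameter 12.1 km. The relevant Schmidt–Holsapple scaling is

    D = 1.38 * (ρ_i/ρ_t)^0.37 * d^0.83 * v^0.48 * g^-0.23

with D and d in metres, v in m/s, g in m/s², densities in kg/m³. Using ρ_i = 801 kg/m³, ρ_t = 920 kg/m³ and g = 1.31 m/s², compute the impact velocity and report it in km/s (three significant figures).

Rearranging for v: v = [D / (1.38 · (801/920)^0.37 · 12100^0.83 · 1.31^-0.23)]^(1/0.48).
D = 417000 m.
(801/920)^0.37 = 0.9500
12100^0.83 = 2447
1.31^-0.23 = 0.9398
Denominator = 1.38 × 0.9500 × 2447 × 0.9398 = 3015
D / 3015 = 417000 / 3015 = 138.3
v = 138.3^(1/0.48) = 138.3^2.0833 = 28839 m/s

v ≈ 28.8 km/s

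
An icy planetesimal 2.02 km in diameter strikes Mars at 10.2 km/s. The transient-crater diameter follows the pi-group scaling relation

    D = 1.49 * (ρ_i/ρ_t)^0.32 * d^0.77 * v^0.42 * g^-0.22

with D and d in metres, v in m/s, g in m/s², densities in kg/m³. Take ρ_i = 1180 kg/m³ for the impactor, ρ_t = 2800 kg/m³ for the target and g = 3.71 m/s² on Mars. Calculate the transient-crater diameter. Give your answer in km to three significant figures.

D ≈ 14.3 km

In SI units: d = 2020 m, v = 10200 m/s.
(ρ_i/ρ_t)^0.32 = (1180/2800)^0.32 = 0.7584
d^0.77 = 2020^0.77 = 350.8
v^0.42 = 10200^0.42 = 48.26
g^-0.22 = 3.71^-0.22 = 0.7494
D = 1.49 × 0.7584 × 350.8 × 48.26 × 0.7494 = 14337 m
   = 14.34 km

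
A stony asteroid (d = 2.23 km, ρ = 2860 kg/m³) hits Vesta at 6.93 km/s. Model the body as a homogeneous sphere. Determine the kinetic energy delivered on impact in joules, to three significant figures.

d = 2230 m; v = 6930 m/s.
Mass m = (π/6) ρ d³ = (π/6) × 2860 × (2230)³ = 1.661 × 10^13 kg
E = ½ m v² = 0.5 × 1.661 × 10^13 × (6930)² = 3.988 × 10^20 J

E ≈ 3.99 × 10^20 J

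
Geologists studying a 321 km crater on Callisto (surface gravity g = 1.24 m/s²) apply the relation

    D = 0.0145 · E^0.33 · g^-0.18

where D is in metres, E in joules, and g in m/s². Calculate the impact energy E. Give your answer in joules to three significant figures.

Rearranging: E = [D / (0.0145 · g^-0.18)]^(1/0.33).
D = 321000 m.
g^-0.18 = 1.24^-0.18 = 0.9620
D / (0.0145 × 0.9620) = 321000 / (0.01395) = 2.301 × 10^7
E = (2.301 × 10^7)^3.0303 = 2.036 × 10^22 J

E ≈ 2.04 × 10^22 J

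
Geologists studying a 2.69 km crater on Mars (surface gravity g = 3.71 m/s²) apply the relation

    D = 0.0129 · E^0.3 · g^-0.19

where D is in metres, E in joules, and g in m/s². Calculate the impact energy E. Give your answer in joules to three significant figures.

E ≈ 1.23 × 10^18 J

Rearranging: E = [D / (0.0129 · g^-0.19)]^(1/0.3).
D = 2690 m.
g^-0.19 = 3.71^-0.19 = 0.7795
D / (0.0129 × 0.7795) = 2690 / (0.01006) = 2.674 × 10^5
E = (2.674 × 10^5)^3.3333 = 1.231 × 10^18 J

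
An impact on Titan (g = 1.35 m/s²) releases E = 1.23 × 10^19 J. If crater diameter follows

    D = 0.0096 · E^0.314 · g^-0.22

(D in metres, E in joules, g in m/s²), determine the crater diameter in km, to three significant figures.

E^0.314 = (1.23 × 10^19)^0.314 = 9.868 × 10^5
g^-0.22 = 1.35^-0.22 = 0.9361
D = 0.0096 × 9.868 × 10^5 × 0.9361 = 8868 m
   = 8.868 km

D ≈ 8.87 km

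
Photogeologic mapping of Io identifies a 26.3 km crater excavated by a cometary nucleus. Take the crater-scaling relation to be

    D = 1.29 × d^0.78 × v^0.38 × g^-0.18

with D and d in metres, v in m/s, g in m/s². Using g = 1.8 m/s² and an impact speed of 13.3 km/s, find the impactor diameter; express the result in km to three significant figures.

d ≈ 3.76 km

Rearranging for d: d = [D / (1.29 · 13300^0.38 · 1.8^-0.18)]^(1/0.78).
D = 26300 m.
13300^0.38 = 36.90
1.8^-0.18 = 0.8996
Denominator = 1.29 × 36.90 × 0.8996 = 42.82
D / 42.82 = 26300 / 42.82 = 614.2
d = 614.2^(1/0.78) = 614.2^1.2821 = 3757 m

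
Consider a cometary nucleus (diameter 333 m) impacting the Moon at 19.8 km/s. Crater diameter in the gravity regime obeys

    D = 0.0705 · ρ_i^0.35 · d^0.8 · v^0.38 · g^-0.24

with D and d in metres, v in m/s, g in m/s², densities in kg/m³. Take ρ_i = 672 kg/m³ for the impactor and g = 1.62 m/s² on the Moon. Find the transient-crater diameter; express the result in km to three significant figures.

In SI units: v = 19800 m/s.
ρ_i^0.35 = 672^0.35 = 9.763
d^0.8 = 333^0.8 = 104.2
v^0.38 = 19800^0.38 = 42.93
g^-0.24 = 1.62^-0.24 = 0.8907
D = 0.0705 × 9.763 × 104.2 × 42.93 × 0.8907 = 2742 m
   = 2.742 km

D ≈ 2.74 km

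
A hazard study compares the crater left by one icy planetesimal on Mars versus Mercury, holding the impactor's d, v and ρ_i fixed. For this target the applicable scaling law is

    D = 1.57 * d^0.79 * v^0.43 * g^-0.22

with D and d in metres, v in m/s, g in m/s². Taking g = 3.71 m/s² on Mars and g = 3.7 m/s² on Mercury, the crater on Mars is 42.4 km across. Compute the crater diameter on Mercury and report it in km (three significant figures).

D ≈ 42.4 km

All impactor-dependent factors cancel in the ratio, leaving D_Mercury/D_Mars = (g_Mercury/g_Mars)^-0.22.
(3.7/3.71)^-0.22 = 0.9973^-0.22 = 1.001
D_Mercury = 1.001 × 42.4 km = 42.4 km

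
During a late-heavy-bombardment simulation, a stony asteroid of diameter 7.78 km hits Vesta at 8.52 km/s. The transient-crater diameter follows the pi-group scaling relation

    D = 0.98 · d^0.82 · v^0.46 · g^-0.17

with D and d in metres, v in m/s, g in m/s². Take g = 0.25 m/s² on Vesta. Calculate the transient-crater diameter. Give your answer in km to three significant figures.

D ≈ 124 km

In SI units: d = 7780 m, v = 8520 m/s.
d^0.82 = 7780^0.82 = 1551
v^0.46 = 8520^0.46 = 64.27
g^-0.17 = 0.25^-0.17 = 1.266
D = 0.98 × 1551 × 64.27 × 1.266 = 1.237 × 10^5 m
   = 123.7 km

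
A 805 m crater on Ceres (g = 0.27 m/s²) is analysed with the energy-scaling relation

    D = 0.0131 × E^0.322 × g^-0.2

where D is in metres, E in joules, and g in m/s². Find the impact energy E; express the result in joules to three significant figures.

E ≈ 3.30 × 10^14 J

Rearranging: E = [D / (0.0131 · g^-0.2)]^(1/0.322).
g^-0.2 = 0.27^-0.2 = 1.299
D / (0.0131 × 1.299) = 805 / (0.01702) = 4.730 × 10^4
E = (4.730 × 10^4)^3.1056 = 3.298 × 10^14 J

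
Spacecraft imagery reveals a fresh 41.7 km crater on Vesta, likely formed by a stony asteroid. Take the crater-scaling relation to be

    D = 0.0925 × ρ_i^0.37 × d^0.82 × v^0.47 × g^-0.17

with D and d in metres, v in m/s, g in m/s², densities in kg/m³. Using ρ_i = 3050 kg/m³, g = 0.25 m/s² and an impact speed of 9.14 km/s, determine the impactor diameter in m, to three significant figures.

d ≈ 847 m

Rearranging for d: d = [D / (0.0925 · 3050^0.37 · 9140^0.47 · 0.25^-0.17)]^(1/0.82).
D = 41700 m.
3050^0.37 = 19.46
9140^0.47 = 72.72
0.25^-0.17 = 1.266
Denominator = 0.0925 × 19.46 × 72.72 × 1.266 = 165.7
D / 165.7 = 41700 / 165.7 = 251.7
d = 251.7^(1/0.82) = 251.7^1.2195 = 847.0 m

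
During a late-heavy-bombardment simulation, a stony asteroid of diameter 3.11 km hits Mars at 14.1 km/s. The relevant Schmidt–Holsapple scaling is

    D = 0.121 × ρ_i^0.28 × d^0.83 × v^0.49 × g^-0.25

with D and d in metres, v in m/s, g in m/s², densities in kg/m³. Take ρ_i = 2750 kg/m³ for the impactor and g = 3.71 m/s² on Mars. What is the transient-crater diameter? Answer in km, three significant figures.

D ≈ 68.5 km

In SI units: d = 3110 m, v = 14100 m/s.
ρ_i^0.28 = 2750^0.28 = 9.184
d^0.83 = 3110^0.83 = 792.5
v^0.49 = 14100^0.49 = 107.9
g^-0.25 = 3.71^-0.25 = 0.7205
D = 0.121 × 9.184 × 792.5 × 107.9 × 0.7205 = 68466 m
   = 68.47 km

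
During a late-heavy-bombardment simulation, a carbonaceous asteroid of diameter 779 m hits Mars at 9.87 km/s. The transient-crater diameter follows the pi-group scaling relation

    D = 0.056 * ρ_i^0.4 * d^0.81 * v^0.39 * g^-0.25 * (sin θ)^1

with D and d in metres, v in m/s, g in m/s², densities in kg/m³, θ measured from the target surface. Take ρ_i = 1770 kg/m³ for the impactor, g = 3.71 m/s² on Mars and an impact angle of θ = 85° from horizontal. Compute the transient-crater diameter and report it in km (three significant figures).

In SI units: v = 9870 m/s.
ρ_i^0.4 = 1770^0.4 = 19.92
d^0.81 = 779^0.81 = 219.9
v^0.39 = 9870^0.39 = 36.12
g^-0.25 = 3.71^-0.25 = 0.7205
(sin 85°)^1 = 0.9962^1 = 0.9962
D = 0.056 × 19.92 × 219.9 × 36.12 × 0.7205 × 0.9962 = 6360 m
   = 6.360 km

D ≈ 6.36 km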